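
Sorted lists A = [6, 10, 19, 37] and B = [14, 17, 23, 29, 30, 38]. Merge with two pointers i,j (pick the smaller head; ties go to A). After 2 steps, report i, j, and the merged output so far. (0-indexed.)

i=0 j=0: A[i]=6<=B[j]=14 take 6, i++
i=1 j=0: A[i]=10<=B[j]=14 take 10, i++

i=2, j=0, merged so far=[6, 10]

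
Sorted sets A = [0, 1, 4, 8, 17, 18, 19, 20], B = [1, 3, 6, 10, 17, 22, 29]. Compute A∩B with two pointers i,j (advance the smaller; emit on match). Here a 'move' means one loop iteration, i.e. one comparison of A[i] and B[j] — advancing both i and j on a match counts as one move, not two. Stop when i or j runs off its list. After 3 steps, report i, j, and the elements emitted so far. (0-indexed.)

[i=0,j=0] 0<1 → i++
[i=1,j=0] 1==1 emit → i++,j++
[i=2,j=1] 4>3 → j++

i=2, j=2, emitted=[1]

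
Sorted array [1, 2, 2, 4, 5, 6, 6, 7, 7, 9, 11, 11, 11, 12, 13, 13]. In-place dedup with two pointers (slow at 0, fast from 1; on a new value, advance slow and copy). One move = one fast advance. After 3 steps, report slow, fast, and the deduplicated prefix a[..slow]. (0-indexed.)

slow=2, fast=4, prefix=[1, 2, 4]

(s=0,f=1) a[fast]=2≠a[slow]=1 write a[1]=2 → slow++,fast++
(s=1,f=2) a[fast]=2=a[slow] dup → fast++
(s=1,f=3) a[fast]=4≠a[slow]=2 write a[2]=4 → slow++,fast++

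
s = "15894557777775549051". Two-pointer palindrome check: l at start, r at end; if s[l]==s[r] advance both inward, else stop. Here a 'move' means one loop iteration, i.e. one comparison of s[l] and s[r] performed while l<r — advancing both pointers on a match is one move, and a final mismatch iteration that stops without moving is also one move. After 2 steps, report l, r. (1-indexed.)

l=1 r=20: '1'=='1', l++,r--
l=2 r=19: '5'=='5', l++,r--

l=3, r=18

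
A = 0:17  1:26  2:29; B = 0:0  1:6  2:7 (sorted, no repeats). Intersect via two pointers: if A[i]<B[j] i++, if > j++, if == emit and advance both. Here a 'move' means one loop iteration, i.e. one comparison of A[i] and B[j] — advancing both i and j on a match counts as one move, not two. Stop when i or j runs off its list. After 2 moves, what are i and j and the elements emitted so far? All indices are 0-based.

i=0, j=2, emitted=[]

i=0 j=0: 17>0, j++
i=0 j=1: 17>6, j++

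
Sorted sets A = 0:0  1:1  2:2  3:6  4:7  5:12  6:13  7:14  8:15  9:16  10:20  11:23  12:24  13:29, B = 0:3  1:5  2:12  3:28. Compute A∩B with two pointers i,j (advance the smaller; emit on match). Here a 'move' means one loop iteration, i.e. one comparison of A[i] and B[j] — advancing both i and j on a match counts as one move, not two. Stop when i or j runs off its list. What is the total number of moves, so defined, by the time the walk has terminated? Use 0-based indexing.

[i=0,j=0] 0<3 → i++
[i=1,j=0] 1<3 → i++
[i=2,j=0] 2<3 → i++
[i=3,j=0] 6>3 → j++
[i=3,j=1] 6>5 → j++
[i=3,j=2] 6<12 → i++
[i=4,j=2] 7<12 → i++
[i=5,j=2] 12==12 emit → i++,j++
[i=6,j=3] 13<28 → i++
[i=7,j=3] 14<28 → i++
[i=8,j=3] 15<28 → i++
[i=9,j=3] 16<28 → i++
[i=10,j=3] 20<28 → i++
[i=11,j=3] 23<28 → i++
[i=12,j=3] 24<28 → i++
[i=13,j=3] 29>28 → j++

16 moves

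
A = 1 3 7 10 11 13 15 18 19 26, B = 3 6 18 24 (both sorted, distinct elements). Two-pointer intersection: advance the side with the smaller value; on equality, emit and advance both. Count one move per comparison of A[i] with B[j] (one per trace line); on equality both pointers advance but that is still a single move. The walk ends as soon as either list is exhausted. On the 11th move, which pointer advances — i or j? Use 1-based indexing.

[i=1,j=1] 1<3 → i++
[i=2,j=1] 3==3 emit → i++,j++
[i=3,j=2] 7>6 → j++
[i=3,j=3] 7<18 → i++
[i=4,j=3] 10<18 → i++
[i=5,j=3] 11<18 → i++
[i=6,j=3] 13<18 → i++
[i=7,j=3] 15<18 → i++
[i=8,j=3] 18==18 emit → i++,j++
[i=9,j=4] 19<24 → i++
[i=10,j=4] 26>24 → j++

j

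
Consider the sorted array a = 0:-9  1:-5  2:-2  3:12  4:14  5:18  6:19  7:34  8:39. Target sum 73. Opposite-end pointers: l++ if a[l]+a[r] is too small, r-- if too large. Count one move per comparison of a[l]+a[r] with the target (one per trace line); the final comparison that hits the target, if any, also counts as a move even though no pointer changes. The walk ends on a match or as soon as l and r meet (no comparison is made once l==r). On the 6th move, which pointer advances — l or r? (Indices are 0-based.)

l

[0,8] -9+39=30 <73 → l++
[1,8] -5+39=34 <73 → l++
[2,8] -2+39=37 <73 → l++
[3,8] 12+39=51 <73 → l++
[4,8] 14+39=53 <73 → l++
[5,8] 18+39=57 <73 → l++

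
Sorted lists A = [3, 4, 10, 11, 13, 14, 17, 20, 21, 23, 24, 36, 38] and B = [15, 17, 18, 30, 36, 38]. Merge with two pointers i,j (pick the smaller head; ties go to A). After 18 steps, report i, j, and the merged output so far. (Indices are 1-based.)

[i=1,j=1] A[i]=3<=B[j]=15 take 3 → i++
[i=2,j=1] A[i]=4<=B[j]=15 take 4 → i++
[i=3,j=1] A[i]=10<=B[j]=15 take 10 → i++
[i=4,j=1] A[i]=11<=B[j]=15 take 11 → i++
[i=5,j=1] A[i]=13<=B[j]=15 take 13 → i++
[i=6,j=1] A[i]=14<=B[j]=15 take 14 → i++
[i=7,j=1] A[i]=17>B[j]=15 take 15 → j++
[i=7,j=2] A[i]=17<=B[j]=17 take 17 → i++
[i=8,j=2] A[i]=20>B[j]=17 take 17 → j++
[i=8,j=3] A[i]=20>B[j]=18 take 18 → j++
[i=8,j=4] A[i]=20<=B[j]=30 take 20 → i++
[i=9,j=4] A[i]=21<=B[j]=30 take 21 → i++
[i=10,j=4] A[i]=23<=B[j]=30 take 23 → i++
[i=11,j=4] A[i]=24<=B[j]=30 take 24 → i++
[i=12,j=4] A[i]=36>B[j]=30 take 30 → j++
[i=12,j=5] A[i]=36<=B[j]=36 take 36 → i++
[i=13,j=5] A[i]=38>B[j]=36 take 36 → j++
[i=13,j=6] A[i]=38<=B[j]=38 take 38 → i++

i=14, j=6, merged so far=[3, 4, 10, 11, 13, 14, 15, 17, 17, 18, 20, 21, 23, 24, 30, 36, 36, 38]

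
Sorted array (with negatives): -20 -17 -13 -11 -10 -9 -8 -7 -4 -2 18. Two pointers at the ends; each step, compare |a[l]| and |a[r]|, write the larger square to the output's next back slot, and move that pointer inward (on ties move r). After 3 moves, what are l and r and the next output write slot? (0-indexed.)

l=2, r=9, next write slot=7

l=0 r=10: |-20|>|18| out[10]=400, l++
l=1 r=10: |-17|<=|18| out[9]=324, r--
l=1 r=9: |-17|>|-2| out[8]=289, l++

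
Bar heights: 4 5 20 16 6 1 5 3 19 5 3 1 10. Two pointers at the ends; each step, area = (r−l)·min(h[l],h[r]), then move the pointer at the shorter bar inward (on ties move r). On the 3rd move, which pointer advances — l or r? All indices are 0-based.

[0,12] min(4,10)*12=48 best=48 * → l++
[1,12] min(5,10)*11=55 best=55 * → l++
[2,12] min(20,10)*10=100 best=100 * → r--

r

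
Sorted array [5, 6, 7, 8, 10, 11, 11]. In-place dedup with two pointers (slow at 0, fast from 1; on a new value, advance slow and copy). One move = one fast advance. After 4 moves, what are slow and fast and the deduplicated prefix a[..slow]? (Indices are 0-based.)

slow=4, fast=5, prefix=[5, 6, 7, 8, 10]

slow=0 fast=1: a[fast]=6≠a[slow]=5 write a[1]=6, slow++,fast++
slow=1 fast=2: a[fast]=7≠a[slow]=6 write a[2]=7, slow++,fast++
slow=2 fast=3: a[fast]=8≠a[slow]=7 write a[3]=8, slow++,fast++
slow=3 fast=4: a[fast]=10≠a[slow]=8 write a[4]=10, slow++,fast++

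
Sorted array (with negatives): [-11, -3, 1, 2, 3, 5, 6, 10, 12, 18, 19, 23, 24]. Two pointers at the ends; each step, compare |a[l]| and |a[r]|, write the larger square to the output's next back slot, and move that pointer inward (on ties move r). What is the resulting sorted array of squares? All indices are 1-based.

l=1 r=13: |-11|<=|24| out[13]=576, r--
l=1 r=12: |-11|<=|23| out[12]=529, r--
l=1 r=11: |-11|<=|19| out[11]=361, r--
l=1 r=10: |-11|<=|18| out[10]=324, r--
l=1 r=9: |-11|<=|12| out[9]=144, r--
l=1 r=8: |-11|>|10| out[8]=121, l++
l=2 r=8: |-3|<=|10| out[7]=100, r--
l=2 r=7: |-3|<=|6| out[6]=36, r--
l=2 r=6: |-3|<=|5| out[5]=25, r--
l=2 r=5: |-3|<=|3| out[4]=9, r--
l=2 r=4: |-3|>|2| out[3]=9, l++
l=3 r=4: |1|<=|2| out[2]=4, r--
l=3 r=3: |1|<=|1| out[1]=1, r--

[1, 4, 9, 9, 25, 36, 100, 121, 144, 324, 361, 529, 576]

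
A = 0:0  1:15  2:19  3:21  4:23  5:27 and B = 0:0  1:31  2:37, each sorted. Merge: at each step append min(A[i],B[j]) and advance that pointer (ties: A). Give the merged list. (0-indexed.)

[i=0,j=0] A[i]=0<=B[j]=0 take 0 → i++
[i=1,j=0] A[i]=15>B[j]=0 take 0 → j++
[i=1,j=1] A[i]=15<=B[j]=31 take 15 → i++
[i=2,j=1] A[i]=19<=B[j]=31 take 19 → i++
[i=3,j=1] A[i]=21<=B[j]=31 take 21 → i++
[i=4,j=1] A[i]=23<=B[j]=31 take 23 → i++
[i=5,j=1] A[i]=27<=B[j]=31 take 27 → i++
[i=6,j=1] A done, take B[j]=31 → j++
[i=6,j=2] A done, take B[j]=37 → j++

[0, 0, 15, 19, 21, 23, 27, 31, 37]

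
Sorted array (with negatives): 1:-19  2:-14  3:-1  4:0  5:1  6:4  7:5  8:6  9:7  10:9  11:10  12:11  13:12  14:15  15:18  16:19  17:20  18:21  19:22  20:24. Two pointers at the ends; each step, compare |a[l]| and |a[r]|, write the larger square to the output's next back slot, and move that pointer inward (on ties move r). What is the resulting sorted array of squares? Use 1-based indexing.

[1,20] |-19|<=|24| out[20]=576 → r--
[1,19] |-19|<=|22| out[19]=484 → r--
[1,18] |-19|<=|21| out[18]=441 → r--
[1,17] |-19|<=|20| out[17]=400 → r--
[1,16] |-19|<=|19| out[16]=361 → r--
[1,15] |-19|>|18| out[15]=361 → l++
[2,15] |-14|<=|18| out[14]=324 → r--
[2,14] |-14|<=|15| out[13]=225 → r--
[2,13] |-14|>|12| out[12]=196 → l++
[3,13] |-1|<=|12| out[11]=144 → r--
[3,12] |-1|<=|11| out[10]=121 → r--
[3,11] |-1|<=|10| out[9]=100 → r--
[3,10] |-1|<=|9| out[8]=81 → r--
[3,9] |-1|<=|7| out[7]=49 → r--
[3,8] |-1|<=|6| out[6]=36 → r--
[3,7] |-1|<=|5| out[5]=25 → r--
[3,6] |-1|<=|4| out[4]=16 → r--
[3,5] |-1|<=|1| out[3]=1 → r--
[3,4] |-1|>|0| out[2]=1 → l++
[4,4] |0|<=|0| out[1]=0 → r--

[0, 1, 1, 16, 25, 36, 49, 81, 100, 121, 144, 196, 225, 324, 361, 361, 400, 441, 484, 576]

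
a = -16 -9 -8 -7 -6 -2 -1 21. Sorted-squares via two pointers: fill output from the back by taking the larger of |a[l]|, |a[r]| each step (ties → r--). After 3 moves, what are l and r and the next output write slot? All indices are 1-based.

l=3, r=7, next write slot=5

[1,8] |-16|<=|21| out[8]=441 → r--
[1,7] |-16|>|-1| out[7]=256 → l++
[2,7] |-9|>|-1| out[6]=81 → l++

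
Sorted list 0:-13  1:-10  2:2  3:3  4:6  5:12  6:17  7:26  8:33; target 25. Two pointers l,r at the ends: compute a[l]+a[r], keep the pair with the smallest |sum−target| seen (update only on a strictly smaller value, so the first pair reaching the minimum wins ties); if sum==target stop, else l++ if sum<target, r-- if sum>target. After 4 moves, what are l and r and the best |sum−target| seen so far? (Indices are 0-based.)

l=0 r=8: -13+33=20 d=5 *, l++
l=1 r=8: -10+33=23 d=2 *, l++
l=2 r=8: 2+33=35 d=10, r--
l=2 r=7: 2+26=28 d=3, r--

l=2, r=6, best |Δ|=2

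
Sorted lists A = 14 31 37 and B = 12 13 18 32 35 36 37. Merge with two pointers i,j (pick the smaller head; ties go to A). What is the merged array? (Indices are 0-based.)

[12, 13, 14, 18, 31, 32, 35, 36, 37, 37]

i=0 j=0: A[i]=14>B[j]=12 take 12, j++
i=0 j=1: A[i]=14>B[j]=13 take 13, j++
i=0 j=2: A[i]=14<=B[j]=18 take 14, i++
i=1 j=2: A[i]=31>B[j]=18 take 18, j++
i=1 j=3: A[i]=31<=B[j]=32 take 31, i++
i=2 j=3: A[i]=37>B[j]=32 take 32, j++
i=2 j=4: A[i]=37>B[j]=35 take 35, j++
i=2 j=5: A[i]=37>B[j]=36 take 36, j++
i=2 j=6: A[i]=37<=B[j]=37 take 37, i++
i=3 j=6: A done, take B[j]=37, j++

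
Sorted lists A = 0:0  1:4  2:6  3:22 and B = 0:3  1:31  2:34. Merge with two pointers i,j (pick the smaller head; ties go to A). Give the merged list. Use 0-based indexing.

[0, 3, 4, 6, 22, 31, 34]

i=0 j=0: A[i]=0<=B[j]=3 take 0, i++
i=1 j=0: A[i]=4>B[j]=3 take 3, j++
i=1 j=1: A[i]=4<=B[j]=31 take 4, i++
i=2 j=1: A[i]=6<=B[j]=31 take 6, i++
i=3 j=1: A[i]=22<=B[j]=31 take 22, i++
i=4 j=1: A done, take B[j]=31, j++
i=4 j=2: A done, take B[j]=34, j++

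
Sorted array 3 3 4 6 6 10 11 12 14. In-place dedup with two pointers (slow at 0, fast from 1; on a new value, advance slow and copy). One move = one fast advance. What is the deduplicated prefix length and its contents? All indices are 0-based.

length 7; prefix = [3, 4, 6, 10, 11, 12, 14]

slow=0 fast=1: a[fast]=3=a[slow] dup, fast++
slow=0 fast=2: a[fast]=4≠a[slow]=3 write a[1]=4, slow++,fast++
slow=1 fast=3: a[fast]=6≠a[slow]=4 write a[2]=6, slow++,fast++
slow=2 fast=4: a[fast]=6=a[slow] dup, fast++
slow=2 fast=5: a[fast]=10≠a[slow]=6 write a[3]=10, slow++,fast++
slow=3 fast=6: a[fast]=11≠a[slow]=10 write a[4]=11, slow++,fast++
slow=4 fast=7: a[fast]=12≠a[slow]=11 write a[5]=12, slow++,fast++
slow=5 fast=8: a[fast]=14≠a[slow]=12 write a[6]=14, slow++,fast++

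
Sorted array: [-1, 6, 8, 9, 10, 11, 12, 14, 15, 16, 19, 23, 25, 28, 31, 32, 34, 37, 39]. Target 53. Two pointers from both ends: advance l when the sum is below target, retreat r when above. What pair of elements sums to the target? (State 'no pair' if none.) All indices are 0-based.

[0,18] -1+39=38 <53 → l++
[1,18] 6+39=45 <53 → l++
[2,18] 8+39=47 <53 → l++
[3,18] 9+39=48 <53 → l++
[4,18] 10+39=49 <53 → l++
[5,18] 11+39=50 <53 → l++
[6,18] 12+39=51 <53 → l++
[7,18] 14+39=53 → found

(14, 39)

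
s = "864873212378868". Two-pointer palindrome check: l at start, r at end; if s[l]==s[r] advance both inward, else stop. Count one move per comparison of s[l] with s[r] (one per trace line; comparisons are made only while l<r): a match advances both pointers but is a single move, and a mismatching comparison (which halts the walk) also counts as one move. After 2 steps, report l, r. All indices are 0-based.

l=2, r=12

l=0 r=14: '8'=='8', l++,r--
l=1 r=13: '6'=='6', l++,r--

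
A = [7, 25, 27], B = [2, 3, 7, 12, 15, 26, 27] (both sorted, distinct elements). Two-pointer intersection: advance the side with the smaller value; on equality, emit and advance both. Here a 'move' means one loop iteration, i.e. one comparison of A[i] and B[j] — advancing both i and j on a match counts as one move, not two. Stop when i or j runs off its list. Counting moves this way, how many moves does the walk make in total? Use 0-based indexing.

[i=0,j=0] 7>2 → j++
[i=0,j=1] 7>3 → j++
[i=0,j=2] 7==7 emit → i++,j++
[i=1,j=3] 25>12 → j++
[i=1,j=4] 25>15 → j++
[i=1,j=5] 25<26 → i++
[i=2,j=5] 27>26 → j++
[i=2,j=6] 27==27 emit → i++,j++

8 moves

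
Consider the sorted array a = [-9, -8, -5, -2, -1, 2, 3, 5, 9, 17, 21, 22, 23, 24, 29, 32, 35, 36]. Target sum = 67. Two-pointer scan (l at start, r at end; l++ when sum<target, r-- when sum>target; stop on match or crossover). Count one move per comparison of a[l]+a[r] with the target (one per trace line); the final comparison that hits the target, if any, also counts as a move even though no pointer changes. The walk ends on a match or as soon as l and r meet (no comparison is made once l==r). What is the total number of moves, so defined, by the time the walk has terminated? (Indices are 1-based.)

l=1 r=18: -9+36=27 <67, l++
l=2 r=18: -8+36=28 <67, l++
l=3 r=18: -5+36=31 <67, l++
l=4 r=18: -2+36=34 <67, l++
l=5 r=18: -1+36=35 <67, l++
l=6 r=18: 2+36=38 <67, l++
l=7 r=18: 3+36=39 <67, l++
l=8 r=18: 5+36=41 <67, l++
l=9 r=18: 9+36=45 <67, l++
l=10 r=18: 17+36=53 <67, l++
l=11 r=18: 21+36=57 <67, l++
l=12 r=18: 22+36=58 <67, l++
l=13 r=18: 23+36=59 <67, l++
l=14 r=18: 24+36=60 <67, l++
l=15 r=18: 29+36=65 <67, l++
l=16 r=18: 32+36=68 >67, r--
l=16 r=17: 32+35=67, found

17 moves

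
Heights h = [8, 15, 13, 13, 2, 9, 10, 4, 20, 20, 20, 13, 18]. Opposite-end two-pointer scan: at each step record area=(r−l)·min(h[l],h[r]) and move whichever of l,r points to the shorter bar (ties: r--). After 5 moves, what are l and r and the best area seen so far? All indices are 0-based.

l=0 r=12: min(8,18)*12=96 best=96 *, l++
l=1 r=12: min(15,18)*11=165 best=165 *, l++
l=2 r=12: min(13,18)*10=130 best=165, l++
l=3 r=12: min(13,18)*9=117 best=165, l++
l=4 r=12: min(2,18)*8=16 best=165, l++

l=5, r=12, best area=165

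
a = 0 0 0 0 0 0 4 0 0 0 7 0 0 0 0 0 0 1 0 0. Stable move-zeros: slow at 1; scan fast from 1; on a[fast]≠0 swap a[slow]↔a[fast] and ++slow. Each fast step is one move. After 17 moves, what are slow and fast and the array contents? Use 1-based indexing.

(s=1,f=1) a[fast]=0 → fast++
(s=1,f=2) a[fast]=0 → fast++
(s=1,f=3) a[fast]=0 → fast++
(s=1,f=4) a[fast]=0 → fast++
(s=1,f=5) a[fast]=0 → fast++
(s=1,f=6) a[fast]=0 → fast++
(s=1,f=7) a[fast]=4≠0 swap→a[1]=4 → slow++,fast++
(s=2,f=8) a[fast]=0 → fast++
(s=2,f=9) a[fast]=0 → fast++
(s=2,f=10) a[fast]=0 → fast++
(s=2,f=11) a[fast]=7≠0 swap→a[2]=7 → slow++,fast++
(s=3,f=12) a[fast]=0 → fast++
(s=3,f=13) a[fast]=0 → fast++
(s=3,f=14) a[fast]=0 → fast++
(s=3,f=15) a[fast]=0 → fast++
(s=3,f=16) a[fast]=0 → fast++
(s=3,f=17) a[fast]=0 → fast++

slow=3, fast=18, a=[4, 7, 0, 0, 0, 0, 0, 0, 0, 0, 0, 0, 0, 0, 0, 0, 0, 1, 0, 0]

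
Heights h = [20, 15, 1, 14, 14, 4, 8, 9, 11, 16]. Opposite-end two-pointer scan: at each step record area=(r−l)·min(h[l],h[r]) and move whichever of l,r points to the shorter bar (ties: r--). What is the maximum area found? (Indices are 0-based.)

l=0 r=9: min(20,16)*9=144 best=144 *, r--
l=0 r=8: min(20,11)*8=88 best=144, r--
l=0 r=7: min(20,9)*7=63 best=144, r--
l=0 r=6: min(20,8)*6=48 best=144, r--
l=0 r=5: min(20,4)*5=20 best=144, r--
l=0 r=4: min(20,14)*4=56 best=144, r--
l=0 r=3: min(20,14)*3=42 best=144, r--
l=0 r=2: min(20,1)*2=2 best=144, r--
l=0 r=1: min(20,15)*1=15 best=144, r--

max area = 144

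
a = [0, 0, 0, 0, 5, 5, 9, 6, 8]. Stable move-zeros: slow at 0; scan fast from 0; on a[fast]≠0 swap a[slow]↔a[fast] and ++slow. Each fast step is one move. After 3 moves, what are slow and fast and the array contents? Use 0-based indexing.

slow=0, fast=3, a=[0, 0, 0, 0, 5, 5, 9, 6, 8]

slow=0 fast=0: a[fast]=0, fast++
slow=0 fast=1: a[fast]=0, fast++
slow=0 fast=2: a[fast]=0, fast++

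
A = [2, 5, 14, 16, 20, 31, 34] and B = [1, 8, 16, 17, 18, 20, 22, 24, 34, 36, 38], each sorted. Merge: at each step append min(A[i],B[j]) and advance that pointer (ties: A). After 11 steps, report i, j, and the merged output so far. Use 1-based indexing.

[i=1,j=1] A[i]=2>B[j]=1 take 1 → j++
[i=1,j=2] A[i]=2<=B[j]=8 take 2 → i++
[i=2,j=2] A[i]=5<=B[j]=8 take 5 → i++
[i=3,j=2] A[i]=14>B[j]=8 take 8 → j++
[i=3,j=3] A[i]=14<=B[j]=16 take 14 → i++
[i=4,j=3] A[i]=16<=B[j]=16 take 16 → i++
[i=5,j=3] A[i]=20>B[j]=16 take 16 → j++
[i=5,j=4] A[i]=20>B[j]=17 take 17 → j++
[i=5,j=5] A[i]=20>B[j]=18 take 18 → j++
[i=5,j=6] A[i]=20<=B[j]=20 take 20 → i++
[i=6,j=6] A[i]=31>B[j]=20 take 20 → j++

i=6, j=7, merged so far=[1, 2, 5, 8, 14, 16, 16, 17, 18, 20, 20]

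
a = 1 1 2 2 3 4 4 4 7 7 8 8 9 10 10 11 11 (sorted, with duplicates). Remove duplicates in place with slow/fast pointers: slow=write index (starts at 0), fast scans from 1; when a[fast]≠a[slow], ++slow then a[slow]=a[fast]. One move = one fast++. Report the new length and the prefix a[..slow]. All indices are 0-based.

length 9; prefix = [1, 2, 3, 4, 7, 8, 9, 10, 11]

(s=0,f=1) a[fast]=1=a[slow] dup → fast++
(s=0,f=2) a[fast]=2≠a[slow]=1 write a[1]=2 → slow++,fast++
(s=1,f=3) a[fast]=2=a[slow] dup → fast++
(s=1,f=4) a[fast]=3≠a[slow]=2 write a[2]=3 → slow++,fast++
(s=2,f=5) a[fast]=4≠a[slow]=3 write a[3]=4 → slow++,fast++
(s=3,f=6) a[fast]=4=a[slow] dup → fast++
(s=3,f=7) a[fast]=4=a[slow] dup → fast++
(s=3,f=8) a[fast]=7≠a[slow]=4 write a[4]=7 → slow++,fast++
(s=4,f=9) a[fast]=7=a[slow] dup → fast++
(s=4,f=10) a[fast]=8≠a[slow]=7 write a[5]=8 → slow++,fast++
(s=5,f=11) a[fast]=8=a[slow] dup → fast++
(s=5,f=12) a[fast]=9≠a[slow]=8 write a[6]=9 → slow++,fast++
(s=6,f=13) a[fast]=10≠a[slow]=9 write a[7]=10 → slow++,fast++
(s=7,f=14) a[fast]=10=a[slow] dup → fast++
(s=7,f=15) a[fast]=11≠a[slow]=10 write a[8]=11 → slow++,fast++
(s=8,f=16) a[fast]=11=a[slow] dup → fast++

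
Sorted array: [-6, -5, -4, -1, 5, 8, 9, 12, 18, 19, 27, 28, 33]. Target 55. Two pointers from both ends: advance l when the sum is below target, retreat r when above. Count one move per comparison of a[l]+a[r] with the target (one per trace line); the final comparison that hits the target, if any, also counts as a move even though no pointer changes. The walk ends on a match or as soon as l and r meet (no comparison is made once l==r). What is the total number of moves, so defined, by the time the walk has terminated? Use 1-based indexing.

12 moves

l=1 r=13: -6+33=27 <55, l++
l=2 r=13: -5+33=28 <55, l++
l=3 r=13: -4+33=29 <55, l++
l=4 r=13: -1+33=32 <55, l++
l=5 r=13: 5+33=38 <55, l++
l=6 r=13: 8+33=41 <55, l++
l=7 r=13: 9+33=42 <55, l++
l=8 r=13: 12+33=45 <55, l++
l=9 r=13: 18+33=51 <55, l++
l=10 r=13: 19+33=52 <55, l++
l=11 r=13: 27+33=60 >55, r--
l=11 r=12: 27+28=55, found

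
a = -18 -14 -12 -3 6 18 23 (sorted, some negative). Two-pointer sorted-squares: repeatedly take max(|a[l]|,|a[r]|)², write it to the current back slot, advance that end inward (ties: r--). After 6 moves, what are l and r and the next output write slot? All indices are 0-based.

l=0 r=6: |-18|<=|23| out[6]=529, r--
l=0 r=5: |-18|<=|18| out[5]=324, r--
l=0 r=4: |-18|>|6| out[4]=324, l++
l=1 r=4: |-14|>|6| out[3]=196, l++
l=2 r=4: |-12|>|6| out[2]=144, l++
l=3 r=4: |-3|<=|6| out[1]=36, r--

l=3, r=3, next write slot=0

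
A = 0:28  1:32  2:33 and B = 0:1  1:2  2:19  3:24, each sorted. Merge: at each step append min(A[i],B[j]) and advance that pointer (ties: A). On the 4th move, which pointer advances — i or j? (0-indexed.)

j

[i=0,j=0] A[i]=28>B[j]=1 take 1 → j++
[i=0,j=1] A[i]=28>B[j]=2 take 2 → j++
[i=0,j=2] A[i]=28>B[j]=19 take 19 → j++
[i=0,j=3] A[i]=28>B[j]=24 take 24 → j++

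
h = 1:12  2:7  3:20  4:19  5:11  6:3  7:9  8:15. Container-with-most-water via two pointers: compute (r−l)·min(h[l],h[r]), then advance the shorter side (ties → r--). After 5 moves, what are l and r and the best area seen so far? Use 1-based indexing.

[1,8] min(12,15)*7=84 best=84 * → l++
[2,8] min(7,15)*6=42 best=84 → l++
[3,8] min(20,15)*5=75 best=84 → r--
[3,7] min(20,9)*4=36 best=84 → r--
[3,6] min(20,3)*3=9 best=84 → r--

l=3, r=5, best area=84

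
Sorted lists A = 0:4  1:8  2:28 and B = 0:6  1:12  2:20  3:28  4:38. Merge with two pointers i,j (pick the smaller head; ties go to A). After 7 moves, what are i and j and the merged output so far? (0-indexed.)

[i=0,j=0] A[i]=4<=B[j]=6 take 4 → i++
[i=1,j=0] A[i]=8>B[j]=6 take 6 → j++
[i=1,j=1] A[i]=8<=B[j]=12 take 8 → i++
[i=2,j=1] A[i]=28>B[j]=12 take 12 → j++
[i=2,j=2] A[i]=28>B[j]=20 take 20 → j++
[i=2,j=3] A[i]=28<=B[j]=28 take 28 → i++
[i=3,j=3] A done, take B[j]=28 → j++

i=3, j=4, merged so far=[4, 6, 8, 12, 20, 28, 28]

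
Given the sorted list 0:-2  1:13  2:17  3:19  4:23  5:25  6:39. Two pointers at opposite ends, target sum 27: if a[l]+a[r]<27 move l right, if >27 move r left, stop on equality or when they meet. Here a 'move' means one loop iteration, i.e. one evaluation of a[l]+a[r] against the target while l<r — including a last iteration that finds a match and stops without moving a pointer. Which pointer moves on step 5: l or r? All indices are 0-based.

r

[0,6] -2+39=37 >27 → r--
[0,5] -2+25=23 <27 → l++
[1,5] 13+25=38 >27 → r--
[1,4] 13+23=36 >27 → r--
[1,3] 13+19=32 >27 → r--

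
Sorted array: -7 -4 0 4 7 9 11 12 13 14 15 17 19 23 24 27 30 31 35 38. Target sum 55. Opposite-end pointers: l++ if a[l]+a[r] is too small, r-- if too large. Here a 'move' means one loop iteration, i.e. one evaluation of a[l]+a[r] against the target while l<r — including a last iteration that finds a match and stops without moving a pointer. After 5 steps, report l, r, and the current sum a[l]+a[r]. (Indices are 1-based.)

l=1 r=20: -7+38=31 <55, l++
l=2 r=20: -4+38=34 <55, l++
l=3 r=20: 0+38=38 <55, l++
l=4 r=20: 4+38=42 <55, l++
l=5 r=20: 7+38=45 <55, l++

l=6, r=20, sum=47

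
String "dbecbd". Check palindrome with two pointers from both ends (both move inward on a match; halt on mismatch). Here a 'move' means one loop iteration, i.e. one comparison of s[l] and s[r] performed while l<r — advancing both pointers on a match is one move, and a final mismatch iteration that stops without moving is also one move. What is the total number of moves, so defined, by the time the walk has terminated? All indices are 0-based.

[0,5] 'd'=='d' → l++,r--
[1,4] 'b'=='b' → l++,r--
[2,3] 'e'!='c' → stop

3 moves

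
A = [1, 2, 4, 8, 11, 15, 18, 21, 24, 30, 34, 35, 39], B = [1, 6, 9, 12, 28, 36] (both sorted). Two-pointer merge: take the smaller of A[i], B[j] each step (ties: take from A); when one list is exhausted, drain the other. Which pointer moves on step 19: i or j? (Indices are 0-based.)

i

[i=0,j=0] A[i]=1<=B[j]=1 take 1 → i++
[i=1,j=0] A[i]=2>B[j]=1 take 1 → j++
[i=1,j=1] A[i]=2<=B[j]=6 take 2 → i++
[i=2,j=1] A[i]=4<=B[j]=6 take 4 → i++
[i=3,j=1] A[i]=8>B[j]=6 take 6 → j++
[i=3,j=2] A[i]=8<=B[j]=9 take 8 → i++
[i=4,j=2] A[i]=11>B[j]=9 take 9 → j++
[i=4,j=3] A[i]=11<=B[j]=12 take 11 → i++
[i=5,j=3] A[i]=15>B[j]=12 take 12 → j++
[i=5,j=4] A[i]=15<=B[j]=28 take 15 → i++
[i=6,j=4] A[i]=18<=B[j]=28 take 18 → i++
[i=7,j=4] A[i]=21<=B[j]=28 take 21 → i++
[i=8,j=4] A[i]=24<=B[j]=28 take 24 → i++
[i=9,j=4] A[i]=30>B[j]=28 take 28 → j++
[i=9,j=5] A[i]=30<=B[j]=36 take 30 → i++
[i=10,j=5] A[i]=34<=B[j]=36 take 34 → i++
[i=11,j=5] A[i]=35<=B[j]=36 take 35 → i++
[i=12,j=5] A[i]=39>B[j]=36 take 36 → j++
[i=12,j=6] B done, take A[i]=39 → i++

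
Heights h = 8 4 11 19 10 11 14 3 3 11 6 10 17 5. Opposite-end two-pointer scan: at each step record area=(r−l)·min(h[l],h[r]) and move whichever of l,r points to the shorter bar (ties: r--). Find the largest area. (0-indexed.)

max area = 153

[0,13] min(8,5)*13=65 best=65 * → r--
[0,12] min(8,17)*12=96 best=96 * → l++
[1,12] min(4,17)*11=44 best=96 → l++
[2,12] min(11,17)*10=110 best=110 * → l++
[3,12] min(19,17)*9=153 best=153 * → r--
[3,11] min(19,10)*8=80 best=153 → r--
[3,10] min(19,6)*7=42 best=153 → r--
[3,9] min(19,11)*6=66 best=153 → r--
[3,8] min(19,3)*5=15 best=153 → r--
[3,7] min(19,3)*4=12 best=153 → r--
[3,6] min(19,14)*3=42 best=153 → r--
[3,5] min(19,11)*2=22 best=153 → r--
[3,4] min(19,10)*1=10 best=153 → r--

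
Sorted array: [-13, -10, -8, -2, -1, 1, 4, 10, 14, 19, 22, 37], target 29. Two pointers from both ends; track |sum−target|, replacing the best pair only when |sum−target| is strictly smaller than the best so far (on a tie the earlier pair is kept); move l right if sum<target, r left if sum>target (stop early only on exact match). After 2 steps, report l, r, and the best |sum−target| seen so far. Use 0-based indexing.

[0,11] -13+37=24 d=5 * → l++
[1,11] -10+37=27 d=2 * → l++

l=2, r=11, best |Δ|=2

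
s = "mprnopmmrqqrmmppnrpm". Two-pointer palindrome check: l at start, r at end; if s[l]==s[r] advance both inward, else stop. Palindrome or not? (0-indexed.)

not a palindrome (mismatch at 4,15)

[0,19] 'm'=='m' → l++,r--
[1,18] 'p'=='p' → l++,r--
[2,17] 'r'=='r' → l++,r--
[3,16] 'n'=='n' → l++,r--
[4,15] 'o'!='p' → stop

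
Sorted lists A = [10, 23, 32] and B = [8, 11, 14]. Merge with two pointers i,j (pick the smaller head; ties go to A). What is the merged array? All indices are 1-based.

i=1 j=1: A[i]=10>B[j]=8 take 8, j++
i=1 j=2: A[i]=10<=B[j]=11 take 10, i++
i=2 j=2: A[i]=23>B[j]=11 take 11, j++
i=2 j=3: A[i]=23>B[j]=14 take 14, j++
i=2 j=4: B done, take A[i]=23, i++
i=3 j=4: B done, take A[i]=32, i++

[8, 10, 11, 14, 23, 32]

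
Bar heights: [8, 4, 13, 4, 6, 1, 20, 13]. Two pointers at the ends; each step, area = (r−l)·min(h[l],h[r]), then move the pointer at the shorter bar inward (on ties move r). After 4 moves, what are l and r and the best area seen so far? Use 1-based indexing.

l=4, r=7, best area=65

l=1 r=8: min(8,13)*7=56 best=56 *, l++
l=2 r=8: min(4,13)*6=24 best=56, l++
l=3 r=8: min(13,13)*5=65 best=65 *, r--
l=3 r=7: min(13,20)*4=52 best=65, l++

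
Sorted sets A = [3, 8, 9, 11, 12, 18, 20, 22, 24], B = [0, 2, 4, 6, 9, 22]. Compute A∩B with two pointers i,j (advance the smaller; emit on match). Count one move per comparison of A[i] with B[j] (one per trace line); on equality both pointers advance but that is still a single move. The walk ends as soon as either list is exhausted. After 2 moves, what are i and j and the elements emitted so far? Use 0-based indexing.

i=0, j=2, emitted=[]

[i=0,j=0] 3>0 → j++
[i=0,j=1] 3>2 → j++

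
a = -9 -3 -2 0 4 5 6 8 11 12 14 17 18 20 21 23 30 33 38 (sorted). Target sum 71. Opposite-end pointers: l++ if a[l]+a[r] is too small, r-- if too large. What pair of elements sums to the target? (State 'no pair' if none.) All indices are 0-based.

l=0 r=18: -9+38=29 <71, l++
l=1 r=18: -3+38=35 <71, l++
l=2 r=18: -2+38=36 <71, l++
l=3 r=18: 0+38=38 <71, l++
l=4 r=18: 4+38=42 <71, l++
l=5 r=18: 5+38=43 <71, l++
l=6 r=18: 6+38=44 <71, l++
l=7 r=18: 8+38=46 <71, l++
l=8 r=18: 11+38=49 <71, l++
l=9 r=18: 12+38=50 <71, l++
l=10 r=18: 14+38=52 <71, l++
l=11 r=18: 17+38=55 <71, l++
l=12 r=18: 18+38=56 <71, l++
l=13 r=18: 20+38=58 <71, l++
l=14 r=18: 21+38=59 <71, l++
l=15 r=18: 23+38=61 <71, l++
l=16 r=18: 30+38=68 <71, l++
l=17 r=18: 33+38=71, found

(33, 38)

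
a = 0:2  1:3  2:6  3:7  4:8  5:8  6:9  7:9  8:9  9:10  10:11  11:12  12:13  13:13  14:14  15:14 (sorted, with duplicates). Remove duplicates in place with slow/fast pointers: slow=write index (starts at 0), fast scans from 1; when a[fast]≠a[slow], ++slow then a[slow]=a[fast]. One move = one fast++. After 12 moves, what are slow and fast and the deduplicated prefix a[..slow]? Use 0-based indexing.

slow=0 fast=1: a[fast]=3≠a[slow]=2 write a[1]=3, slow++,fast++
slow=1 fast=2: a[fast]=6≠a[slow]=3 write a[2]=6, slow++,fast++
slow=2 fast=3: a[fast]=7≠a[slow]=6 write a[3]=7, slow++,fast++
slow=3 fast=4: a[fast]=8≠a[slow]=7 write a[4]=8, slow++,fast++
slow=4 fast=5: a[fast]=8=a[slow] dup, fast++
slow=4 fast=6: a[fast]=9≠a[slow]=8 write a[5]=9, slow++,fast++
slow=5 fast=7: a[fast]=9=a[slow] dup, fast++
slow=5 fast=8: a[fast]=9=a[slow] dup, fast++
slow=5 fast=9: a[fast]=10≠a[slow]=9 write a[6]=10, slow++,fast++
slow=6 fast=10: a[fast]=11≠a[slow]=10 write a[7]=11, slow++,fast++
slow=7 fast=11: a[fast]=12≠a[slow]=11 write a[8]=12, slow++,fast++
slow=8 fast=12: a[fast]=13≠a[slow]=12 write a[9]=13, slow++,fast++

slow=9, fast=13, prefix=[2, 3, 6, 7, 8, 9, 10, 11, 12, 13]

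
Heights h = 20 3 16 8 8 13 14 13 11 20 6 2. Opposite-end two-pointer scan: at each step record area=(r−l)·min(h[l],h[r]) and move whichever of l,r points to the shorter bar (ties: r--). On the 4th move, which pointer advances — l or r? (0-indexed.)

r

l=0 r=11: min(20,2)*11=22 best=22 *, r--
l=0 r=10: min(20,6)*10=60 best=60 *, r--
l=0 r=9: min(20,20)*9=180 best=180 *, r--
l=0 r=8: min(20,11)*8=88 best=180, r--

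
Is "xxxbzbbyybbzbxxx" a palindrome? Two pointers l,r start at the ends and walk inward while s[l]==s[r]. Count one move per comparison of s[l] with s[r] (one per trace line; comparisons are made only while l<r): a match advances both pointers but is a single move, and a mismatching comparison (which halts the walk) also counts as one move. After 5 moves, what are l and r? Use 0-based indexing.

l=0 r=15: 'x'=='x', l++,r--
l=1 r=14: 'x'=='x', l++,r--
l=2 r=13: 'x'=='x', l++,r--
l=3 r=12: 'b'=='b', l++,r--
l=4 r=11: 'z'=='z', l++,r--

l=5, r=10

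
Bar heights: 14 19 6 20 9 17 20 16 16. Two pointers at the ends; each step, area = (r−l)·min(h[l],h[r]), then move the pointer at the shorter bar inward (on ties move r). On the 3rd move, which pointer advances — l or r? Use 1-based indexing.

[1,9] min(14,16)*8=112 best=112 * → l++
[2,9] min(19,16)*7=112 best=112 → r--
[2,8] min(19,16)*6=96 best=112 → r--

r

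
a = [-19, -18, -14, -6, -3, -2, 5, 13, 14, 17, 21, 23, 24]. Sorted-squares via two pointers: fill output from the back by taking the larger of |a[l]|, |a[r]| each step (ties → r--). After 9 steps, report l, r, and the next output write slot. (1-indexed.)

l=4, r=7, next write slot=4

[1,13] |-19|<=|24| out[13]=576 → r--
[1,12] |-19|<=|23| out[12]=529 → r--
[1,11] |-19|<=|21| out[11]=441 → r--
[1,10] |-19|>|17| out[10]=361 → l++
[2,10] |-18|>|17| out[9]=324 → l++
[3,10] |-14|<=|17| out[8]=289 → r--
[3,9] |-14|<=|14| out[7]=196 → r--
[3,8] |-14|>|13| out[6]=196 → l++
[4,8] |-6|<=|13| out[5]=169 → r--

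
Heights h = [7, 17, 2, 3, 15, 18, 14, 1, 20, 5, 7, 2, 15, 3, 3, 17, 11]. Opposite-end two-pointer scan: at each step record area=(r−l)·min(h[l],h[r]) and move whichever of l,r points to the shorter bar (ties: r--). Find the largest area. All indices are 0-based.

l=0 r=16: min(7,11)*16=112 best=112 *, l++
l=1 r=16: min(17,11)*15=165 best=165 *, r--
l=1 r=15: min(17,17)*14=238 best=238 *, r--
l=1 r=14: min(17,3)*13=39 best=238, r--
l=1 r=13: min(17,3)*12=36 best=238, r--
l=1 r=12: min(17,15)*11=165 best=238, r--
l=1 r=11: min(17,2)*10=20 best=238, r--
l=1 r=10: min(17,7)*9=63 best=238, r--
l=1 r=9: min(17,5)*8=40 best=238, r--
l=1 r=8: min(17,20)*7=119 best=238, l++
l=2 r=8: min(2,20)*6=12 best=238, l++
l=3 r=8: min(3,20)*5=15 best=238, l++
l=4 r=8: min(15,20)*4=60 best=238, l++
l=5 r=8: min(18,20)*3=54 best=238, l++
l=6 r=8: min(14,20)*2=28 best=238, l++
l=7 r=8: min(1,20)*1=1 best=238, l++

max area = 238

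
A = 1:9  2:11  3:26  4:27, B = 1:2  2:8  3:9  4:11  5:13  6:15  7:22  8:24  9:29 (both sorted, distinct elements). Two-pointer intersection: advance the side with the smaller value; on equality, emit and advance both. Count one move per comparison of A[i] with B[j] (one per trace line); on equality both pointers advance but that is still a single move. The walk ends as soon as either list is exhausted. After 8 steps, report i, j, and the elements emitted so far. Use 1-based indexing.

[i=1,j=1] 9>2 → j++
[i=1,j=2] 9>8 → j++
[i=1,j=3] 9==9 emit → i++,j++
[i=2,j=4] 11==11 emit → i++,j++
[i=3,j=5] 26>13 → j++
[i=3,j=6] 26>15 → j++
[i=3,j=7] 26>22 → j++
[i=3,j=8] 26>24 → j++

i=3, j=9, emitted=[9, 11]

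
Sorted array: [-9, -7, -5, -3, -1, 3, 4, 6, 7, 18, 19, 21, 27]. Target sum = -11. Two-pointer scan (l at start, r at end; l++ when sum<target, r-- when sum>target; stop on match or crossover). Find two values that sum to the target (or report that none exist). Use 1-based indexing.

no pair

[1,13] -9+27=18 >-11 → r--
[1,12] -9+21=12 >-11 → r--
[1,11] -9+19=10 >-11 → r--
[1,10] -9+18=9 >-11 → r--
[1,9] -9+7=-2 >-11 → r--
[1,8] -9+6=-3 >-11 → r--
[1,7] -9+4=-5 >-11 → r--
[1,6] -9+3=-6 >-11 → r--
[1,5] -9+-1=-10 >-11 → r--
[1,4] -9+-3=-12 <-11 → l++
[2,4] -7+-3=-10 >-11 → r--
[2,3] -7+-5=-12 <-11 → l++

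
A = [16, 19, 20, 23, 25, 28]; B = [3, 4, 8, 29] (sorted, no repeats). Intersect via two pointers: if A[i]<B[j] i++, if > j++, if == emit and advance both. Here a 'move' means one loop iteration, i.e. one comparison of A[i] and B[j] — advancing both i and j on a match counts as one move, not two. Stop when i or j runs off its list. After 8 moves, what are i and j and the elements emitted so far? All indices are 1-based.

i=6, j=4, emitted=[]

i=1 j=1: 16>3, j++
i=1 j=2: 16>4, j++
i=1 j=3: 16>8, j++
i=1 j=4: 16<29, i++
i=2 j=4: 19<29, i++
i=3 j=4: 20<29, i++
i=4 j=4: 23<29, i++
i=5 j=4: 25<29, i++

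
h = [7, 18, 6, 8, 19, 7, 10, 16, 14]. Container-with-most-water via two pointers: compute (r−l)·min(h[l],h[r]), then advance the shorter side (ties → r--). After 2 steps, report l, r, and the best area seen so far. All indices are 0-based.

l=0 r=8: min(7,14)*8=56 best=56 *, l++
l=1 r=8: min(18,14)*7=98 best=98 *, r--

l=1, r=7, best area=98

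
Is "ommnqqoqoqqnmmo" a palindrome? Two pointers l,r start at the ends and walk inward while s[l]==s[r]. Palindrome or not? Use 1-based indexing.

palindrome

l=1 r=15: 'o'=='o', l++,r--
l=2 r=14: 'm'=='m', l++,r--
l=3 r=13: 'm'=='m', l++,r--
l=4 r=12: 'n'=='n', l++,r--
l=5 r=11: 'q'=='q', l++,r--
l=6 r=10: 'q'=='q', l++,r--
l=7 r=9: 'o'=='o', l++,r--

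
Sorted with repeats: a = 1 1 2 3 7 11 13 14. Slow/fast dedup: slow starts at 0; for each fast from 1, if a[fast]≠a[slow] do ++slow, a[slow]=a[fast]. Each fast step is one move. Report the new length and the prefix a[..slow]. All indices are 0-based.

(s=0,f=1) a[fast]=1=a[slow] dup → fast++
(s=0,f=2) a[fast]=2≠a[slow]=1 write a[1]=2 → slow++,fast++
(s=1,f=3) a[fast]=3≠a[slow]=2 write a[2]=3 → slow++,fast++
(s=2,f=4) a[fast]=7≠a[slow]=3 write a[3]=7 → slow++,fast++
(s=3,f=5) a[fast]=11≠a[slow]=7 write a[4]=11 → slow++,fast++
(s=4,f=6) a[fast]=13≠a[slow]=11 write a[5]=13 → slow++,fast++
(s=5,f=7) a[fast]=14≠a[slow]=13 write a[6]=14 → slow++,fast++

length 7; prefix = [1, 2, 3, 7, 11, 13, 14]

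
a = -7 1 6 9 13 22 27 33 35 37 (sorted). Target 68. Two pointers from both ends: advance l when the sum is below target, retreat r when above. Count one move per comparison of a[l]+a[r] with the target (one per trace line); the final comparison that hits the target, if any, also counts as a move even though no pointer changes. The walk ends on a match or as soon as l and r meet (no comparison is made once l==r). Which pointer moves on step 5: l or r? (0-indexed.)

l

l=0 r=9: -7+37=30 <68, l++
l=1 r=9: 1+37=38 <68, l++
l=2 r=9: 6+37=43 <68, l++
l=3 r=9: 9+37=46 <68, l++
l=4 r=9: 13+37=50 <68, l++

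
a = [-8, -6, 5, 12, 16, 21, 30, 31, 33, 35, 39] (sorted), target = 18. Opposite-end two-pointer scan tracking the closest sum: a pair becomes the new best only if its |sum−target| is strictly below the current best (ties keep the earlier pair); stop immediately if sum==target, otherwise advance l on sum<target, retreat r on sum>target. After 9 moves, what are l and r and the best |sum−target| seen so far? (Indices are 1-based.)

[1,11] -8+39=31 d=13 * → r--
[1,10] -8+35=27 d=9 * → r--
[1,9] -8+33=25 d=7 * → r--
[1,8] -8+31=23 d=5 * → r--
[1,7] -8+30=22 d=4 * → r--
[1,6] -8+21=13 d=5 → l++
[2,6] -6+21=15 d=3 * → l++
[3,6] 5+21=26 d=8 → r--
[3,5] 5+16=21 d=3 → r--

l=3, r=4, best |Δ|=3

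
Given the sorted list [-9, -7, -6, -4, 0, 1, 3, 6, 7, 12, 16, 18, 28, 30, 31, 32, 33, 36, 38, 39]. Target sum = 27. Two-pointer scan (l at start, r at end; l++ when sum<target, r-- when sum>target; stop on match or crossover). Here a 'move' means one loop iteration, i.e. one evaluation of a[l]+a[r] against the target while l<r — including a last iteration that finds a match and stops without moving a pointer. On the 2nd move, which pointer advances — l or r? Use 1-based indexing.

r

l=1 r=20: -9+39=30 >27, r--
l=1 r=19: -9+38=29 >27, r--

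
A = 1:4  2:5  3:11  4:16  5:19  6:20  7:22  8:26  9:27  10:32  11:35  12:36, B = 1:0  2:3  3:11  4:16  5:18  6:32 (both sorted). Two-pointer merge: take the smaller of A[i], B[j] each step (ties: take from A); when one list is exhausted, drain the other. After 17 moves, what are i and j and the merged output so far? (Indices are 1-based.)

i=12, j=7, merged so far=[0, 3, 4, 5, 11, 11, 16, 16, 18, 19, 20, 22, 26, 27, 32, 32, 35]

i=1 j=1: A[i]=4>B[j]=0 take 0, j++
i=1 j=2: A[i]=4>B[j]=3 take 3, j++
i=1 j=3: A[i]=4<=B[j]=11 take 4, i++
i=2 j=3: A[i]=5<=B[j]=11 take 5, i++
i=3 j=3: A[i]=11<=B[j]=11 take 11, i++
i=4 j=3: A[i]=16>B[j]=11 take 11, j++
i=4 j=4: A[i]=16<=B[j]=16 take 16, i++
i=5 j=4: A[i]=19>B[j]=16 take 16, j++
i=5 j=5: A[i]=19>B[j]=18 take 18, j++
i=5 j=6: A[i]=19<=B[j]=32 take 19, i++
i=6 j=6: A[i]=20<=B[j]=32 take 20, i++
i=7 j=6: A[i]=22<=B[j]=32 take 22, i++
i=8 j=6: A[i]=26<=B[j]=32 take 26, i++
i=9 j=6: A[i]=27<=B[j]=32 take 27, i++
i=10 j=6: A[i]=32<=B[j]=32 take 32, i++
i=11 j=6: A[i]=35>B[j]=32 take 32, j++
i=11 j=7: B done, take A[i]=35, i++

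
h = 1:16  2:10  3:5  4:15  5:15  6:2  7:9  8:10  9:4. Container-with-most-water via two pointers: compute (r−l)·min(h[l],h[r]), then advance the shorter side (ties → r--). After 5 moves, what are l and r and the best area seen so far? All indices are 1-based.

l=1, r=4, best area=70

l=1 r=9: min(16,4)*8=32 best=32 *, r--
l=1 r=8: min(16,10)*7=70 best=70 *, r--
l=1 r=7: min(16,9)*6=54 best=70, r--
l=1 r=6: min(16,2)*5=10 best=70, r--
l=1 r=5: min(16,15)*4=60 best=70, r--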